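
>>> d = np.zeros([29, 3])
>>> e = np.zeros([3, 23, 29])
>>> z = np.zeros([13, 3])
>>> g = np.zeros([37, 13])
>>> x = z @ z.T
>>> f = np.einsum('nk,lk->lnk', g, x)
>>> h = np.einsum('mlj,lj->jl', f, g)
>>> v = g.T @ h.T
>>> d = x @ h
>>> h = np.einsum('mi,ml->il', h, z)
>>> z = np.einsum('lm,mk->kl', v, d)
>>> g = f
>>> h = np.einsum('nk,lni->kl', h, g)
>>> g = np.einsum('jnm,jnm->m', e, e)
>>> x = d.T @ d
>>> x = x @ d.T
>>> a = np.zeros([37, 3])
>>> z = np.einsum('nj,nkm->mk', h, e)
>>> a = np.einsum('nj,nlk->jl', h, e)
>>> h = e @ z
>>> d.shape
(13, 37)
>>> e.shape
(3, 23, 29)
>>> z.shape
(29, 23)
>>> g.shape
(29,)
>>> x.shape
(37, 13)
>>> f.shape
(13, 37, 13)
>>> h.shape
(3, 23, 23)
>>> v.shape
(13, 13)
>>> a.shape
(13, 23)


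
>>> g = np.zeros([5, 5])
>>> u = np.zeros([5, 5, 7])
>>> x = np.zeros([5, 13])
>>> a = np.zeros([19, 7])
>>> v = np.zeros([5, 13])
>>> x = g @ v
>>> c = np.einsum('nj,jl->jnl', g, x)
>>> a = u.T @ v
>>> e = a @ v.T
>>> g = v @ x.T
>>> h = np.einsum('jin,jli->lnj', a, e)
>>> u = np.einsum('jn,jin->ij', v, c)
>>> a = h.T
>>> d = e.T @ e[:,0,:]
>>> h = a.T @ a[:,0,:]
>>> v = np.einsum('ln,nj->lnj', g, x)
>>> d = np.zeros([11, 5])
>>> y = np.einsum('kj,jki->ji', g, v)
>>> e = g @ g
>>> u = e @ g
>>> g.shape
(5, 5)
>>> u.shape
(5, 5)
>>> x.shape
(5, 13)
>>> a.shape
(7, 13, 5)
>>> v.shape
(5, 5, 13)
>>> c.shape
(5, 5, 13)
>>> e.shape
(5, 5)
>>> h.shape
(5, 13, 5)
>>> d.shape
(11, 5)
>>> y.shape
(5, 13)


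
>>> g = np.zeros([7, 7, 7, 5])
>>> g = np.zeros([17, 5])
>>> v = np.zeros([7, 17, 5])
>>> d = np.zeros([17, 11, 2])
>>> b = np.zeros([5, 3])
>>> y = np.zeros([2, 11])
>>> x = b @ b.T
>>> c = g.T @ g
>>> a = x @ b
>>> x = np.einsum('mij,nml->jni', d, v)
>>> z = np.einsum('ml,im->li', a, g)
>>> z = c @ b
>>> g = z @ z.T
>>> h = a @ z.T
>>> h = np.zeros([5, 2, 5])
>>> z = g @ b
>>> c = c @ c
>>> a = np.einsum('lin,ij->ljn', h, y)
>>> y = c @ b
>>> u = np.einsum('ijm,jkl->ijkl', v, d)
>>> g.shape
(5, 5)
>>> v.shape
(7, 17, 5)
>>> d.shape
(17, 11, 2)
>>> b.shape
(5, 3)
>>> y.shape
(5, 3)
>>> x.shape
(2, 7, 11)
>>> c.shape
(5, 5)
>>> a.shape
(5, 11, 5)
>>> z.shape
(5, 3)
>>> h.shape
(5, 2, 5)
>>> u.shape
(7, 17, 11, 2)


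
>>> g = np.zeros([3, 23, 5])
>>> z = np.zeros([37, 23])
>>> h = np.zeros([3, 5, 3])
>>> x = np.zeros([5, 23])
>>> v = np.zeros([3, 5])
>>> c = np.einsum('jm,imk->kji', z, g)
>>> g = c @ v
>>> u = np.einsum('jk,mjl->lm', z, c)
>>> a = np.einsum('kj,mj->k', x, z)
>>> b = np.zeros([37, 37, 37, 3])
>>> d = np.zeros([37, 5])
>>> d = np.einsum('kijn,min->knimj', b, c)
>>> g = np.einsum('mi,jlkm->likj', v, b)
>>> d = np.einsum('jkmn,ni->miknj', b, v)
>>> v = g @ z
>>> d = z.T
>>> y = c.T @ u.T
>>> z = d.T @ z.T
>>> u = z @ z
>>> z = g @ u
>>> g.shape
(37, 5, 37, 37)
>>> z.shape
(37, 5, 37, 37)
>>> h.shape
(3, 5, 3)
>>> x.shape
(5, 23)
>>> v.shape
(37, 5, 37, 23)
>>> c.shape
(5, 37, 3)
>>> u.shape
(37, 37)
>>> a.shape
(5,)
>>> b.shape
(37, 37, 37, 3)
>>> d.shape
(23, 37)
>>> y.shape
(3, 37, 3)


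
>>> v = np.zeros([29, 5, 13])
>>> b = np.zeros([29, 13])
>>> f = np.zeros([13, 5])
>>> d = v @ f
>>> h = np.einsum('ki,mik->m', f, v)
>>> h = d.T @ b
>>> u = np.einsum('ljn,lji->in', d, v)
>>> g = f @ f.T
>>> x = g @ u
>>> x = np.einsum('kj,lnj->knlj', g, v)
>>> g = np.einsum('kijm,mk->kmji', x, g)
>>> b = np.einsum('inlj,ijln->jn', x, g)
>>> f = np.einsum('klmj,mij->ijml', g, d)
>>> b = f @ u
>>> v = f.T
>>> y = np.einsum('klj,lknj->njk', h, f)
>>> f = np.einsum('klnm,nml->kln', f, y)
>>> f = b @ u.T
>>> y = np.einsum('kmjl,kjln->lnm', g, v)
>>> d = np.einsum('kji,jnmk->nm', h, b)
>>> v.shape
(13, 29, 5, 5)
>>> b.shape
(5, 5, 29, 5)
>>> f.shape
(5, 5, 29, 13)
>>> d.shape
(5, 29)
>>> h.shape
(5, 5, 13)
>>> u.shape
(13, 5)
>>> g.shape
(13, 13, 29, 5)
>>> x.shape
(13, 5, 29, 13)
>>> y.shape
(5, 5, 13)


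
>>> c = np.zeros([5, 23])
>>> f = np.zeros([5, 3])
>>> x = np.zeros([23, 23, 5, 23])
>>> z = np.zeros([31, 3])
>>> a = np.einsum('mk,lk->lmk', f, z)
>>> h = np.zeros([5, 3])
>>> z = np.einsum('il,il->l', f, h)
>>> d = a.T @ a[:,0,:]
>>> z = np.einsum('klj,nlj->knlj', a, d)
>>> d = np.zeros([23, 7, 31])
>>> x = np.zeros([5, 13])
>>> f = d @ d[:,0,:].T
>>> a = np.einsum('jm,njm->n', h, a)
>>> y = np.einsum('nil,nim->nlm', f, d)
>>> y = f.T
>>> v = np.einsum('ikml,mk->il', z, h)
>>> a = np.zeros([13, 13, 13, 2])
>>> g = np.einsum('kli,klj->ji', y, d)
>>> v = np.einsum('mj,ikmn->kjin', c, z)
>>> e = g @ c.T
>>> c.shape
(5, 23)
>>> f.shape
(23, 7, 23)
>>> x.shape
(5, 13)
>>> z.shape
(31, 3, 5, 3)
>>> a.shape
(13, 13, 13, 2)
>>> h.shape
(5, 3)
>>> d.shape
(23, 7, 31)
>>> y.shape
(23, 7, 23)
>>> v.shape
(3, 23, 31, 3)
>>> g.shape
(31, 23)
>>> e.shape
(31, 5)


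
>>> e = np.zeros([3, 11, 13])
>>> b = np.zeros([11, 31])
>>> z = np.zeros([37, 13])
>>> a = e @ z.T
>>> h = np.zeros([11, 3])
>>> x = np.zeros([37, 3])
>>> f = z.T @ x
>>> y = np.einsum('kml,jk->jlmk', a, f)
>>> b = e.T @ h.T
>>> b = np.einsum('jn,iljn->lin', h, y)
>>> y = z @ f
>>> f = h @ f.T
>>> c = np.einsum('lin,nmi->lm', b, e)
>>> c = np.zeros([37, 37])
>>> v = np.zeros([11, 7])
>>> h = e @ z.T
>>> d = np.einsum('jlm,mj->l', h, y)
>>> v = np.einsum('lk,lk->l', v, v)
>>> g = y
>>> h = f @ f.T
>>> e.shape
(3, 11, 13)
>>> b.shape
(37, 13, 3)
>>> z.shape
(37, 13)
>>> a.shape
(3, 11, 37)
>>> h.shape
(11, 11)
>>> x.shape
(37, 3)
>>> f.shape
(11, 13)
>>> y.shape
(37, 3)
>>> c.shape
(37, 37)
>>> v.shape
(11,)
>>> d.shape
(11,)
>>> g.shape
(37, 3)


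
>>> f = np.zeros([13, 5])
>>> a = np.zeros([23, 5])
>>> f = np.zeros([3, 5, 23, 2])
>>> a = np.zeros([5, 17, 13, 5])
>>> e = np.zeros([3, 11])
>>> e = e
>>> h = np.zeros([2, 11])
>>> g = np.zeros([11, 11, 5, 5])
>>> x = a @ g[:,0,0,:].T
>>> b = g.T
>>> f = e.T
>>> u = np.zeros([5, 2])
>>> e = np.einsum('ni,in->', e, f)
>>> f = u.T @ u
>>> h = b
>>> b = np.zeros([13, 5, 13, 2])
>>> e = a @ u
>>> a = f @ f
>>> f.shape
(2, 2)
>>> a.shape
(2, 2)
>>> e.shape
(5, 17, 13, 2)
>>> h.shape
(5, 5, 11, 11)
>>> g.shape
(11, 11, 5, 5)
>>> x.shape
(5, 17, 13, 11)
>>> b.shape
(13, 5, 13, 2)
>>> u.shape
(5, 2)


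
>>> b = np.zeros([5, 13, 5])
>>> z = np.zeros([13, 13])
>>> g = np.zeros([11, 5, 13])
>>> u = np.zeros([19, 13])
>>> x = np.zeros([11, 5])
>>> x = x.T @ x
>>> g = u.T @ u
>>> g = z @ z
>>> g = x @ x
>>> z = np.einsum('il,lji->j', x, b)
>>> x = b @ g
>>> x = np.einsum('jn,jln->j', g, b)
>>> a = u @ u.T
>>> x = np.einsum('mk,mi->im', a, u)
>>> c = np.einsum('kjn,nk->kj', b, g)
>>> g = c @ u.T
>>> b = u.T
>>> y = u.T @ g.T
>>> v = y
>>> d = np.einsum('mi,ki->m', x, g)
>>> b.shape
(13, 19)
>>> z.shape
(13,)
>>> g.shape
(5, 19)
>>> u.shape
(19, 13)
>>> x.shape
(13, 19)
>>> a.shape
(19, 19)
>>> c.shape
(5, 13)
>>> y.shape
(13, 5)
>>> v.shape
(13, 5)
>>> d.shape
(13,)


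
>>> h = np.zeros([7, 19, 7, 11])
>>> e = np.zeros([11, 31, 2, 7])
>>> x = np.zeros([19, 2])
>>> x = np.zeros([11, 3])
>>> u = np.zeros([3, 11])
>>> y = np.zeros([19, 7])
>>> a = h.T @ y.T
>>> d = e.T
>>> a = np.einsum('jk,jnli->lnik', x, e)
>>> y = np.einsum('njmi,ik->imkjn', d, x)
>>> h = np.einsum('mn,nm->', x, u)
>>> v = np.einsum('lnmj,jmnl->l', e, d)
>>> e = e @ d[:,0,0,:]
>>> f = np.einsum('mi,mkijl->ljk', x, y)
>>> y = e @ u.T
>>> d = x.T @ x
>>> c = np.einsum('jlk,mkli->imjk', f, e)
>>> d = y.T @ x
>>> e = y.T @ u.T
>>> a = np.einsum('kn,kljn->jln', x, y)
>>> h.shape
()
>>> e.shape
(3, 2, 31, 3)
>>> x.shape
(11, 3)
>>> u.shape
(3, 11)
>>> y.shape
(11, 31, 2, 3)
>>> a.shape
(2, 31, 3)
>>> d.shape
(3, 2, 31, 3)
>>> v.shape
(11,)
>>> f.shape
(7, 2, 31)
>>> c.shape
(11, 11, 7, 31)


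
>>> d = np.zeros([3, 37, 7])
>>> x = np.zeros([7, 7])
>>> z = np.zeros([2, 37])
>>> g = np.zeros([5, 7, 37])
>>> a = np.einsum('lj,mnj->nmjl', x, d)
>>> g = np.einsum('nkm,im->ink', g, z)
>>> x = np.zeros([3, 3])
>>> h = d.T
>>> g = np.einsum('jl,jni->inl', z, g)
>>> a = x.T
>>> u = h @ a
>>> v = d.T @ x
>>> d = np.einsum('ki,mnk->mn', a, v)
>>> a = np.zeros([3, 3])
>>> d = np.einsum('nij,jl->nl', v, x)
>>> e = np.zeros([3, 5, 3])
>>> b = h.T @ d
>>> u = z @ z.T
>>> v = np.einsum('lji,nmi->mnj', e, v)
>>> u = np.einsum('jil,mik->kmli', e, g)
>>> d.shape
(7, 3)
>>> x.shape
(3, 3)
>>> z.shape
(2, 37)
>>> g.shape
(7, 5, 37)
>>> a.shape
(3, 3)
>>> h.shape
(7, 37, 3)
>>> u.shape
(37, 7, 3, 5)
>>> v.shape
(37, 7, 5)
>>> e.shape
(3, 5, 3)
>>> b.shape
(3, 37, 3)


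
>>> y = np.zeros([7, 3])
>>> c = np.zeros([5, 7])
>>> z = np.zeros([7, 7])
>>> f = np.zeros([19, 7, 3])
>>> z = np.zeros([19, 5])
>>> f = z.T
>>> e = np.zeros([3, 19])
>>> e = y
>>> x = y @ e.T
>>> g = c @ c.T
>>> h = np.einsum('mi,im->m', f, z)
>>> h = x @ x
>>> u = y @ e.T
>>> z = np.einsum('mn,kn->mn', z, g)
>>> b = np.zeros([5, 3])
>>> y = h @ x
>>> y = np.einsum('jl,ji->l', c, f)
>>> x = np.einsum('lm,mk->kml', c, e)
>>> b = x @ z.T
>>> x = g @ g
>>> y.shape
(7,)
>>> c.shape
(5, 7)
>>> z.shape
(19, 5)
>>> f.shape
(5, 19)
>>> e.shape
(7, 3)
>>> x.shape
(5, 5)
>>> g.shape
(5, 5)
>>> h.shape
(7, 7)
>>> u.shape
(7, 7)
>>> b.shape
(3, 7, 19)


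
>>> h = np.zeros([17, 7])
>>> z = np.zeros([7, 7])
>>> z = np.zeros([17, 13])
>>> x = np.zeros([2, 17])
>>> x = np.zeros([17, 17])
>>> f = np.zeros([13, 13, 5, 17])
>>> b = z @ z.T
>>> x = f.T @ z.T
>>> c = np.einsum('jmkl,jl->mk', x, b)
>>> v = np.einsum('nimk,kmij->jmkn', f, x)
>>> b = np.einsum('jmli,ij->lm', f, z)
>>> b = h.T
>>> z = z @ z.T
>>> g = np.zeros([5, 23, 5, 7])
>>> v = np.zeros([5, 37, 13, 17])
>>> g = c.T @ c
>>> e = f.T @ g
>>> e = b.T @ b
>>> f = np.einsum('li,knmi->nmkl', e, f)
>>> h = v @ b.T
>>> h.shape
(5, 37, 13, 7)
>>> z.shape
(17, 17)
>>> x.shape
(17, 5, 13, 17)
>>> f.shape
(13, 5, 13, 17)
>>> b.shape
(7, 17)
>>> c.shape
(5, 13)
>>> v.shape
(5, 37, 13, 17)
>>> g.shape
(13, 13)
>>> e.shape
(17, 17)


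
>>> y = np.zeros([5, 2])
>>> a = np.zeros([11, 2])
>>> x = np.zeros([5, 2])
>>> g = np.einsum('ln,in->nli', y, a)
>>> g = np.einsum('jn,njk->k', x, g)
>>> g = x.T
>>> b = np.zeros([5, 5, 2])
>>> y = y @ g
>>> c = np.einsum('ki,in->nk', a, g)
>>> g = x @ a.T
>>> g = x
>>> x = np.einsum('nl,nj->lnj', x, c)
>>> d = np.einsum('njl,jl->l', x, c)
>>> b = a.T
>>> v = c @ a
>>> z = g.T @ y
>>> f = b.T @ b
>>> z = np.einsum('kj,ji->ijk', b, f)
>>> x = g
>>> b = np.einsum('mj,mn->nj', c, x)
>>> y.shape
(5, 5)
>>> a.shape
(11, 2)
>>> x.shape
(5, 2)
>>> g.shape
(5, 2)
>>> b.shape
(2, 11)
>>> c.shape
(5, 11)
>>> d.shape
(11,)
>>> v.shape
(5, 2)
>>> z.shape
(11, 11, 2)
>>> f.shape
(11, 11)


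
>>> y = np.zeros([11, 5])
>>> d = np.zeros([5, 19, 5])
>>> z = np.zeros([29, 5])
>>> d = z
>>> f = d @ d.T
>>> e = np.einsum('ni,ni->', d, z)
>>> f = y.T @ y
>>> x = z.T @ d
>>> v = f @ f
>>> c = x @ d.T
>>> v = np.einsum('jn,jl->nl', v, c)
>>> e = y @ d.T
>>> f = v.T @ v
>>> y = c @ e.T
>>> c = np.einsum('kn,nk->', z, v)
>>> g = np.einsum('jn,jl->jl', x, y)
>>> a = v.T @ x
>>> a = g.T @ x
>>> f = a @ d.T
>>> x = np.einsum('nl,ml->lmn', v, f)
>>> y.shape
(5, 11)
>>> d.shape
(29, 5)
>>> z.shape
(29, 5)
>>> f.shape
(11, 29)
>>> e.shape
(11, 29)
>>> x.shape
(29, 11, 5)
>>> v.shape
(5, 29)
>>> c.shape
()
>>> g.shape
(5, 11)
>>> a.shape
(11, 5)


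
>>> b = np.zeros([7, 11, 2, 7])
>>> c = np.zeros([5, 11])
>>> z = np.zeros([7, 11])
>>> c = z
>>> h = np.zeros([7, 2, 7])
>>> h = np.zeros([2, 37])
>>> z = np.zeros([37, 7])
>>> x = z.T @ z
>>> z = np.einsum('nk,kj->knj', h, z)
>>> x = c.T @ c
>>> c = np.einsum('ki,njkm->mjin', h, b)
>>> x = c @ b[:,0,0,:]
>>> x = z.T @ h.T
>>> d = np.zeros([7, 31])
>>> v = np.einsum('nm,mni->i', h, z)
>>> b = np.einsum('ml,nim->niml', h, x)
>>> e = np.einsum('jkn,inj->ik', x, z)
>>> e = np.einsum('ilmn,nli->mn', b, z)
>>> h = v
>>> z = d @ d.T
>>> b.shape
(7, 2, 2, 37)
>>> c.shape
(7, 11, 37, 7)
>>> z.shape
(7, 7)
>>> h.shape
(7,)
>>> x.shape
(7, 2, 2)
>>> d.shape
(7, 31)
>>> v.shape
(7,)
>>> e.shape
(2, 37)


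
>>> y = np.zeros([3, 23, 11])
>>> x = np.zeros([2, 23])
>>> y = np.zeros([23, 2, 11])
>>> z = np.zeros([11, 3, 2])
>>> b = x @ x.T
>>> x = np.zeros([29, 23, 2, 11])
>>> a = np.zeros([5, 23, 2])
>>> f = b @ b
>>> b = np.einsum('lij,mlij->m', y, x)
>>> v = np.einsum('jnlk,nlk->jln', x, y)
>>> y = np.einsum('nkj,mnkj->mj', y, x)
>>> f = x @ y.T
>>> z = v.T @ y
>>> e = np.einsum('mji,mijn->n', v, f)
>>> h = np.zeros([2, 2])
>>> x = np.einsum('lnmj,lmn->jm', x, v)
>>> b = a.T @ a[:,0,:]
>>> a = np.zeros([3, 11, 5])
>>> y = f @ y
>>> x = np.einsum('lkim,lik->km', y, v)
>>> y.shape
(29, 23, 2, 11)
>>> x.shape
(23, 11)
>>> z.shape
(23, 2, 11)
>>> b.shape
(2, 23, 2)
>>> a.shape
(3, 11, 5)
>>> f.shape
(29, 23, 2, 29)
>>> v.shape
(29, 2, 23)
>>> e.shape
(29,)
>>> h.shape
(2, 2)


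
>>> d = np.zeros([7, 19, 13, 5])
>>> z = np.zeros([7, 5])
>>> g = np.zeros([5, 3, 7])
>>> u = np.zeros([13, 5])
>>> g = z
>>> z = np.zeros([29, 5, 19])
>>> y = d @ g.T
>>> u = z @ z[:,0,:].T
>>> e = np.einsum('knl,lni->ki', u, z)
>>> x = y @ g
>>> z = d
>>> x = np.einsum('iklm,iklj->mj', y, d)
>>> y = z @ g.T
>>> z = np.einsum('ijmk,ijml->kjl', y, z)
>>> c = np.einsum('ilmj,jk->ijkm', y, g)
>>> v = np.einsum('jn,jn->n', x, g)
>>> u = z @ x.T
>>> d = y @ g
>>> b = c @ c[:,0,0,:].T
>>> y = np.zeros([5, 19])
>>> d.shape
(7, 19, 13, 5)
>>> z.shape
(7, 19, 5)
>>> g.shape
(7, 5)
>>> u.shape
(7, 19, 7)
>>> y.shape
(5, 19)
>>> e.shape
(29, 19)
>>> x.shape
(7, 5)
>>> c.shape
(7, 7, 5, 13)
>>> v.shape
(5,)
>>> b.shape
(7, 7, 5, 7)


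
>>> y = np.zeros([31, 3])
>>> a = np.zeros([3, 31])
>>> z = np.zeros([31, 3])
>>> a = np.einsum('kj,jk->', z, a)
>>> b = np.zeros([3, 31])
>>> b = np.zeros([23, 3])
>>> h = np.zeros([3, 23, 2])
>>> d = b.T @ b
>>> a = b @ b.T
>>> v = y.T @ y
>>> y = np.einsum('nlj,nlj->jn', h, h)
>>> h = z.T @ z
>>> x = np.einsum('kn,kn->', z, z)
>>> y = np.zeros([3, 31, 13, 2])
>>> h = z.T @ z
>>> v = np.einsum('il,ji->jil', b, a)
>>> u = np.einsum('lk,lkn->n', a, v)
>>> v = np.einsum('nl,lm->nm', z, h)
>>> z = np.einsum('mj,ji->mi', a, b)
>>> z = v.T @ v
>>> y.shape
(3, 31, 13, 2)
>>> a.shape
(23, 23)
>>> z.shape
(3, 3)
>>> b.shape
(23, 3)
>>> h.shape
(3, 3)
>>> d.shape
(3, 3)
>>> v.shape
(31, 3)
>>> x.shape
()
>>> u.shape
(3,)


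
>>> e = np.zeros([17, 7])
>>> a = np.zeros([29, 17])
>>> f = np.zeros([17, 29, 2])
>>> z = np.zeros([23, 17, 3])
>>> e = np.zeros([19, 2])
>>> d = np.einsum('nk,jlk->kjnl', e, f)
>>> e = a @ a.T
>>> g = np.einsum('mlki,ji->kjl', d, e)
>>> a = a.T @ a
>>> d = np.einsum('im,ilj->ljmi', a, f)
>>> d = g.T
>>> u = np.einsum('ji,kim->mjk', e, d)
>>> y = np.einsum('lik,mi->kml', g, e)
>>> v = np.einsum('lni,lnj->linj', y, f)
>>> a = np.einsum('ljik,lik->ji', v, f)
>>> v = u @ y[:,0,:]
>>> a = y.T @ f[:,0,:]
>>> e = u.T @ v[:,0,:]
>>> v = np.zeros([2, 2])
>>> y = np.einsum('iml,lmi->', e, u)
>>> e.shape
(17, 29, 19)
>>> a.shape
(19, 29, 2)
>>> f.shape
(17, 29, 2)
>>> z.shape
(23, 17, 3)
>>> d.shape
(17, 29, 19)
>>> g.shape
(19, 29, 17)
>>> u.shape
(19, 29, 17)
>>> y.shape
()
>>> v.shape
(2, 2)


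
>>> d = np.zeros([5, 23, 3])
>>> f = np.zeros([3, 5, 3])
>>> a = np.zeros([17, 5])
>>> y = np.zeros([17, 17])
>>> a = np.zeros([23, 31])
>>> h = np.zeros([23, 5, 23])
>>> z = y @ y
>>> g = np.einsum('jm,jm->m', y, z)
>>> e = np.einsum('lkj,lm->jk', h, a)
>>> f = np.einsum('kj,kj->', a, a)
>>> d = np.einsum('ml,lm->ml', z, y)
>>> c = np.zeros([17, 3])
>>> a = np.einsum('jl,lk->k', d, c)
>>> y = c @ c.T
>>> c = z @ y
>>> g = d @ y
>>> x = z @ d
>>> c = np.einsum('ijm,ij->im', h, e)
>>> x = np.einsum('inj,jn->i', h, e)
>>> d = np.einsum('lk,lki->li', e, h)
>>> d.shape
(23, 23)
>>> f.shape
()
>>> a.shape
(3,)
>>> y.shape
(17, 17)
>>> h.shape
(23, 5, 23)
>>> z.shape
(17, 17)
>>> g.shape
(17, 17)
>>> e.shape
(23, 5)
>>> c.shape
(23, 23)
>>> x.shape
(23,)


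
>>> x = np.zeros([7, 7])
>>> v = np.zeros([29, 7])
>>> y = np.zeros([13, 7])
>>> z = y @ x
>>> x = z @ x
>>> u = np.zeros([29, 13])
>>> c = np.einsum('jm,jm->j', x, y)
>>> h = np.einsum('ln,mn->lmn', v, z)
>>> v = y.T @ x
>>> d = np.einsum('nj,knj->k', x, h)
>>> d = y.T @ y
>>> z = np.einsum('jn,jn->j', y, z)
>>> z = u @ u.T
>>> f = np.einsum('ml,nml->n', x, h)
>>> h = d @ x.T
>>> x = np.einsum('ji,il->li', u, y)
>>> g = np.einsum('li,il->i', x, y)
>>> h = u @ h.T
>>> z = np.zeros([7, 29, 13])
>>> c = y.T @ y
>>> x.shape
(7, 13)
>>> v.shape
(7, 7)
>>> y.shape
(13, 7)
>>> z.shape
(7, 29, 13)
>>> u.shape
(29, 13)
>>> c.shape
(7, 7)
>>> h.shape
(29, 7)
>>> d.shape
(7, 7)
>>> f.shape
(29,)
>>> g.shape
(13,)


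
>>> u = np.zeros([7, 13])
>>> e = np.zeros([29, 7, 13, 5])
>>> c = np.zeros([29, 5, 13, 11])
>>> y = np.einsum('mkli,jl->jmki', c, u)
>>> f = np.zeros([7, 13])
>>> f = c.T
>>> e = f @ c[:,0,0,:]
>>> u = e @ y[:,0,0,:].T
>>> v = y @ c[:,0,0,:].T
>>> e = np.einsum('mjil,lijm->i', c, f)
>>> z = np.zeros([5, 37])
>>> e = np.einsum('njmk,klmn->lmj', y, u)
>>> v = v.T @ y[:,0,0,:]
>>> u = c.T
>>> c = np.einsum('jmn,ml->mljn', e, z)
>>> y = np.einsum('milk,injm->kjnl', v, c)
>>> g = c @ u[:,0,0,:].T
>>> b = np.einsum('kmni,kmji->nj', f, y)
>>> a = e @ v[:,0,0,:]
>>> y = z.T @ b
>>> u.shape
(11, 13, 5, 29)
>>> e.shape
(13, 5, 29)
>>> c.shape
(5, 37, 13, 29)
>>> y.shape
(37, 37)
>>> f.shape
(11, 13, 5, 29)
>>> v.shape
(29, 5, 29, 11)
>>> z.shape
(5, 37)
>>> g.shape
(5, 37, 13, 11)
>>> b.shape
(5, 37)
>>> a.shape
(13, 5, 11)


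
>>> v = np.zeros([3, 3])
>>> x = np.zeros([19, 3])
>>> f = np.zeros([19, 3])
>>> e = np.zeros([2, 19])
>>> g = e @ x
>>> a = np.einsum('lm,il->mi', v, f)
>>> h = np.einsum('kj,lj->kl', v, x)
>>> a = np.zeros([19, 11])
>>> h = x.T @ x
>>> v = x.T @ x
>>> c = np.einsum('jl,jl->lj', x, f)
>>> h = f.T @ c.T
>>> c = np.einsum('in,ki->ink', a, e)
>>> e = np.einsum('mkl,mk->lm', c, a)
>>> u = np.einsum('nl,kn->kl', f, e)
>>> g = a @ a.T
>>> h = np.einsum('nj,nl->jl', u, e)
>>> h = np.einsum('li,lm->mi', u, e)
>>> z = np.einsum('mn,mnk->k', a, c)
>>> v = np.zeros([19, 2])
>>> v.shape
(19, 2)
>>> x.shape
(19, 3)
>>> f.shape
(19, 3)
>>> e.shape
(2, 19)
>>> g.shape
(19, 19)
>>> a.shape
(19, 11)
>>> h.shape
(19, 3)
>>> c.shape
(19, 11, 2)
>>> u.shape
(2, 3)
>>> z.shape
(2,)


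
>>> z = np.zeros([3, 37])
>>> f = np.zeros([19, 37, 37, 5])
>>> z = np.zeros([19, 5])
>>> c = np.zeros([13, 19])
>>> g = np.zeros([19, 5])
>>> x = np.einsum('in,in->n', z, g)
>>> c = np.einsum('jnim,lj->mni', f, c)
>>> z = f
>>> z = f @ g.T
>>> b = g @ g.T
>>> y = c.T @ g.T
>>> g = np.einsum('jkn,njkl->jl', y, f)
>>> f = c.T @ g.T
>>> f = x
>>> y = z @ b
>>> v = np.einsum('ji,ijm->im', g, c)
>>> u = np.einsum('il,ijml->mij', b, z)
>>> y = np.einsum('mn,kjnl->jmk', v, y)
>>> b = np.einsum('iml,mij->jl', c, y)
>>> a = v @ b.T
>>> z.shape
(19, 37, 37, 19)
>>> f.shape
(5,)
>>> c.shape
(5, 37, 37)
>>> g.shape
(37, 5)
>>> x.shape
(5,)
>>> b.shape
(19, 37)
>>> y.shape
(37, 5, 19)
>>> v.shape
(5, 37)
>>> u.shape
(37, 19, 37)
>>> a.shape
(5, 19)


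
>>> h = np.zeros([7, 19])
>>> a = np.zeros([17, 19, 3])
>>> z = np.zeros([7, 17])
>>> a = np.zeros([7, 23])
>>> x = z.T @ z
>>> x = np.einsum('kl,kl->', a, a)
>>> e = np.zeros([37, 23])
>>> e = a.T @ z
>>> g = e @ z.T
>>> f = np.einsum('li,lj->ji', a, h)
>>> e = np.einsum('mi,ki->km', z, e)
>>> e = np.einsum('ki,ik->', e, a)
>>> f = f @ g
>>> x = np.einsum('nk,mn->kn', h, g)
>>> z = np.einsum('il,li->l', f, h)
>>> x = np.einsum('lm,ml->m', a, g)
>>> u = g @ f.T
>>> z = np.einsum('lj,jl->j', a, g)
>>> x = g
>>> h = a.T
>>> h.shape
(23, 7)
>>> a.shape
(7, 23)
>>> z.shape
(23,)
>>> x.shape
(23, 7)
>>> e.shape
()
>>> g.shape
(23, 7)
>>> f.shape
(19, 7)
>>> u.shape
(23, 19)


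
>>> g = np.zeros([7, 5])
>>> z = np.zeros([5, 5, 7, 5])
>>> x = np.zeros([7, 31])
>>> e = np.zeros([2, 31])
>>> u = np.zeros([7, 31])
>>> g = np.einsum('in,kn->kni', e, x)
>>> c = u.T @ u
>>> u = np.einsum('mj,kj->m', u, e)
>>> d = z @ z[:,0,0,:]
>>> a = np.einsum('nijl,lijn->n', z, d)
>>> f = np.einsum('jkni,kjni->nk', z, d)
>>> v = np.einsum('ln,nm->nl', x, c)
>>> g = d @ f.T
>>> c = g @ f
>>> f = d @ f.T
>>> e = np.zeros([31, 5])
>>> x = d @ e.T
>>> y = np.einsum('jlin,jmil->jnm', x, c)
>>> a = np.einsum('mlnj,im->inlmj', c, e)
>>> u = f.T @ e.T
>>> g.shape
(5, 5, 7, 7)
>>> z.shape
(5, 5, 7, 5)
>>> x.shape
(5, 5, 7, 31)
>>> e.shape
(31, 5)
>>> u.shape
(7, 7, 5, 31)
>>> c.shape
(5, 5, 7, 5)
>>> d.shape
(5, 5, 7, 5)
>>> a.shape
(31, 7, 5, 5, 5)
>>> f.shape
(5, 5, 7, 7)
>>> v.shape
(31, 7)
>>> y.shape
(5, 31, 5)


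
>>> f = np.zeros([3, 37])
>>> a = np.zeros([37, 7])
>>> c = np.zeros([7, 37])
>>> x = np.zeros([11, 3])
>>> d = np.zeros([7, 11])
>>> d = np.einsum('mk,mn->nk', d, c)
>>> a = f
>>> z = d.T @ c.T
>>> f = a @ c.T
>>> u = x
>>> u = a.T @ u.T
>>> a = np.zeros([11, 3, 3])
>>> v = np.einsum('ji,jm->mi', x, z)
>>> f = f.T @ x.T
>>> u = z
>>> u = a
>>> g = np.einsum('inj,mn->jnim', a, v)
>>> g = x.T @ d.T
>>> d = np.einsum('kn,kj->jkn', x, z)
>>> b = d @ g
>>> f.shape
(7, 11)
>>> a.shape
(11, 3, 3)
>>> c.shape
(7, 37)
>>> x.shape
(11, 3)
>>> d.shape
(7, 11, 3)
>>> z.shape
(11, 7)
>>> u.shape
(11, 3, 3)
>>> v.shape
(7, 3)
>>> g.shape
(3, 37)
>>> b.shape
(7, 11, 37)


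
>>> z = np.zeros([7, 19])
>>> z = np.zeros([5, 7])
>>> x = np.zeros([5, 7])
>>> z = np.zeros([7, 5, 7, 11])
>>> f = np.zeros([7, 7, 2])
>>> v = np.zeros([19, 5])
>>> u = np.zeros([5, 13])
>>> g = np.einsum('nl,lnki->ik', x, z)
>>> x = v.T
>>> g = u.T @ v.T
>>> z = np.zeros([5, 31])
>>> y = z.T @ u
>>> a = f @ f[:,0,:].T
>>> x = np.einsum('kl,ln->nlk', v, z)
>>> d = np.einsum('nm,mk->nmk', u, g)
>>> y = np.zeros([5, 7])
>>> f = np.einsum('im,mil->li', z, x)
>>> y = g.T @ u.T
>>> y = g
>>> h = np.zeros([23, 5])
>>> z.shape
(5, 31)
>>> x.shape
(31, 5, 19)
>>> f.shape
(19, 5)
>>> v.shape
(19, 5)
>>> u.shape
(5, 13)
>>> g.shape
(13, 19)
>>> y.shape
(13, 19)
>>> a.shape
(7, 7, 7)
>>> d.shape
(5, 13, 19)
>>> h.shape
(23, 5)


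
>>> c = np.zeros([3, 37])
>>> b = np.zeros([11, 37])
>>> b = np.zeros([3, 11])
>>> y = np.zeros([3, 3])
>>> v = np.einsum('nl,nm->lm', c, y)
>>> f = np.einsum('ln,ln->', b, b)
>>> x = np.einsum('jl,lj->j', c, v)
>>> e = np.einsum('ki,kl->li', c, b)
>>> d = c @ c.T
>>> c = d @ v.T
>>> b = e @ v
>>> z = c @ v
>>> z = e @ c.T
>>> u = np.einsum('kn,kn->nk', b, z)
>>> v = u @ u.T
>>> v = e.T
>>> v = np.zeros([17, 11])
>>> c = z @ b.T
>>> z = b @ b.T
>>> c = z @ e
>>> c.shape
(11, 37)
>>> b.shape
(11, 3)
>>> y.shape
(3, 3)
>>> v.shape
(17, 11)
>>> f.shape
()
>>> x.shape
(3,)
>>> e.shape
(11, 37)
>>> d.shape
(3, 3)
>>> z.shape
(11, 11)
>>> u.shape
(3, 11)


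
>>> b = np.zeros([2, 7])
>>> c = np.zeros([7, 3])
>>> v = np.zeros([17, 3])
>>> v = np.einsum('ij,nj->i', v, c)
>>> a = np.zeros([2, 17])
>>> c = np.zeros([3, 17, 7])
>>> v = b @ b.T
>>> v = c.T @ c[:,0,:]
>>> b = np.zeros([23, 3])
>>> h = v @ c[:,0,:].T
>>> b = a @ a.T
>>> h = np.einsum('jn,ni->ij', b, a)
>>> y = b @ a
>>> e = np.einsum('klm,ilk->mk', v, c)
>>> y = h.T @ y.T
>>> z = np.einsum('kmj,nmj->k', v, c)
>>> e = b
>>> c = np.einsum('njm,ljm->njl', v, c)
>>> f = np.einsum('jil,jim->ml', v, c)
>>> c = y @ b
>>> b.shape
(2, 2)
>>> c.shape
(2, 2)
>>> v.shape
(7, 17, 7)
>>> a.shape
(2, 17)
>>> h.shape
(17, 2)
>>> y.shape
(2, 2)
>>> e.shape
(2, 2)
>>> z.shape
(7,)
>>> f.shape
(3, 7)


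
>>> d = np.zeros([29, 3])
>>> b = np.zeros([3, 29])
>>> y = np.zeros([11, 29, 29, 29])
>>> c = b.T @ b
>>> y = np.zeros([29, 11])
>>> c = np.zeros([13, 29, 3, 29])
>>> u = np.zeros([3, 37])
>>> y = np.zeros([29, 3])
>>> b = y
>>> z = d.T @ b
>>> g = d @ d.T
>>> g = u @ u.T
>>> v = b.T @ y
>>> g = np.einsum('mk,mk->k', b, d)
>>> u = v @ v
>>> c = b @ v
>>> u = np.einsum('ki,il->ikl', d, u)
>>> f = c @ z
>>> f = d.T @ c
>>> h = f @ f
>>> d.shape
(29, 3)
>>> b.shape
(29, 3)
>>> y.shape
(29, 3)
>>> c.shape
(29, 3)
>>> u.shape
(3, 29, 3)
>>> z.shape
(3, 3)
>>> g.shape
(3,)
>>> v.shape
(3, 3)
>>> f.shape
(3, 3)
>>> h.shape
(3, 3)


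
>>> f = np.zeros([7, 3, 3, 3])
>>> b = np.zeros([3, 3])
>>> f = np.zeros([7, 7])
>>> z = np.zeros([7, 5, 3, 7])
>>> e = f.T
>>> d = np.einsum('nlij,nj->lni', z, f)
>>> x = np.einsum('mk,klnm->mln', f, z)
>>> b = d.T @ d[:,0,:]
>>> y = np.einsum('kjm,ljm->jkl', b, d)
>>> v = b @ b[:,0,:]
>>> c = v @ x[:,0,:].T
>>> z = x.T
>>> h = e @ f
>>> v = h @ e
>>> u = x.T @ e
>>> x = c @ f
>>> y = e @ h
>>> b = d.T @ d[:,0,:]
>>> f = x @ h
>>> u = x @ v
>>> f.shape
(3, 7, 7)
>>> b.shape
(3, 7, 3)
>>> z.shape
(3, 5, 7)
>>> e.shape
(7, 7)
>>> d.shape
(5, 7, 3)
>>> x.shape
(3, 7, 7)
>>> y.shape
(7, 7)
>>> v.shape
(7, 7)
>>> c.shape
(3, 7, 7)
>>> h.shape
(7, 7)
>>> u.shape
(3, 7, 7)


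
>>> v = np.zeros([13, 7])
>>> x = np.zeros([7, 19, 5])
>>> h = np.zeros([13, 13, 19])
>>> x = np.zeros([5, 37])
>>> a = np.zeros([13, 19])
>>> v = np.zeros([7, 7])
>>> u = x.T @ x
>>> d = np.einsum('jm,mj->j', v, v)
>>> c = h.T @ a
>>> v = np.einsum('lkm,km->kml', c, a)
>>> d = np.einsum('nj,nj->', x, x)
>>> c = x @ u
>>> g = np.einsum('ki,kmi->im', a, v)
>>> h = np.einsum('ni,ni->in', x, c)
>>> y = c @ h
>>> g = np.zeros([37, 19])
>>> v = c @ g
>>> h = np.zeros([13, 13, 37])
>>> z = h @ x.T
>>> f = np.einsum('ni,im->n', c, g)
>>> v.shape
(5, 19)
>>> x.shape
(5, 37)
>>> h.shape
(13, 13, 37)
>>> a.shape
(13, 19)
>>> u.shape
(37, 37)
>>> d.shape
()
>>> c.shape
(5, 37)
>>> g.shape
(37, 19)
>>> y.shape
(5, 5)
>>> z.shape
(13, 13, 5)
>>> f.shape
(5,)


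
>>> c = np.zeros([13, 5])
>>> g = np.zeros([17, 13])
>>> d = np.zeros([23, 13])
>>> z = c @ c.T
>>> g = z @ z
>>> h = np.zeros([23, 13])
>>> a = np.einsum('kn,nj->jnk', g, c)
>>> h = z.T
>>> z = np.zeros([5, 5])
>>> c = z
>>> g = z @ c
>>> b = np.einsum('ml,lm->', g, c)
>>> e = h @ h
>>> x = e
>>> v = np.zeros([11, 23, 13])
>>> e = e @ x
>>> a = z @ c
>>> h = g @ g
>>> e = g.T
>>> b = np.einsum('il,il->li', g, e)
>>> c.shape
(5, 5)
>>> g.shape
(5, 5)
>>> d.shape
(23, 13)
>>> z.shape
(5, 5)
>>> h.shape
(5, 5)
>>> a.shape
(5, 5)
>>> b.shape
(5, 5)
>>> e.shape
(5, 5)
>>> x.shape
(13, 13)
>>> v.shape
(11, 23, 13)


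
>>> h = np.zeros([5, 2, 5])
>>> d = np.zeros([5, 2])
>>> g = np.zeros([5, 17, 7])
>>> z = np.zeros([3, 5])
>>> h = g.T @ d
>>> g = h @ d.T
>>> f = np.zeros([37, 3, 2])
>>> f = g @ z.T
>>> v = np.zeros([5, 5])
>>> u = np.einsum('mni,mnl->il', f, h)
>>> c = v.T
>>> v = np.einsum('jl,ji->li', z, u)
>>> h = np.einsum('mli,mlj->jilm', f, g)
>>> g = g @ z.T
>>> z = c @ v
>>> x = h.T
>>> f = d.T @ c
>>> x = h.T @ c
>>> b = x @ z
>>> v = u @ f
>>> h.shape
(5, 3, 17, 7)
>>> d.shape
(5, 2)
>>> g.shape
(7, 17, 3)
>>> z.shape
(5, 2)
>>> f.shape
(2, 5)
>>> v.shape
(3, 5)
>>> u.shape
(3, 2)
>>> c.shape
(5, 5)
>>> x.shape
(7, 17, 3, 5)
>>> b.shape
(7, 17, 3, 2)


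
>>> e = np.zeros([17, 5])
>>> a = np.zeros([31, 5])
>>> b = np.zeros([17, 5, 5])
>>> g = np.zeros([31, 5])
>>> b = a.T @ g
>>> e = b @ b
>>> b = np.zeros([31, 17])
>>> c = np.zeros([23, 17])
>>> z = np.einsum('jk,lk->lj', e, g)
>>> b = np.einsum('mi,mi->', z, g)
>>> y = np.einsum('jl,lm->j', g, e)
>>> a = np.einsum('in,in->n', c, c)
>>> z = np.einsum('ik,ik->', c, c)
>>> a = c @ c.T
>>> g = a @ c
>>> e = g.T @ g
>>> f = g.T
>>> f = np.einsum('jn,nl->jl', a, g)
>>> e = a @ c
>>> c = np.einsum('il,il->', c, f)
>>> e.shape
(23, 17)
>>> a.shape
(23, 23)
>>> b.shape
()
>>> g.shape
(23, 17)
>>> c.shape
()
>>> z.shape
()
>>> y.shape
(31,)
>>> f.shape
(23, 17)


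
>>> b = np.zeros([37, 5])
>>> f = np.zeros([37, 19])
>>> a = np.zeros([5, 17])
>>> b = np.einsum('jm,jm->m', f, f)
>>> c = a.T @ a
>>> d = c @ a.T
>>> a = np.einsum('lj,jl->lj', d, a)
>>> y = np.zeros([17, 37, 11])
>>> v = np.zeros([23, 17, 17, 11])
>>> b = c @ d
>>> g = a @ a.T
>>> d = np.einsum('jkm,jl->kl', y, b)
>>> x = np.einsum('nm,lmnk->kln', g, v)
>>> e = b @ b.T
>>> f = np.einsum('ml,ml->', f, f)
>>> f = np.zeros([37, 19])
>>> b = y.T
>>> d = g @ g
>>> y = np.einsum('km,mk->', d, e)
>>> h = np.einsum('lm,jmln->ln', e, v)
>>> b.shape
(11, 37, 17)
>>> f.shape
(37, 19)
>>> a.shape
(17, 5)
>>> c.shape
(17, 17)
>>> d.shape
(17, 17)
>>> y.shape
()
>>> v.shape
(23, 17, 17, 11)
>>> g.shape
(17, 17)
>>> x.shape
(11, 23, 17)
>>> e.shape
(17, 17)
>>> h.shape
(17, 11)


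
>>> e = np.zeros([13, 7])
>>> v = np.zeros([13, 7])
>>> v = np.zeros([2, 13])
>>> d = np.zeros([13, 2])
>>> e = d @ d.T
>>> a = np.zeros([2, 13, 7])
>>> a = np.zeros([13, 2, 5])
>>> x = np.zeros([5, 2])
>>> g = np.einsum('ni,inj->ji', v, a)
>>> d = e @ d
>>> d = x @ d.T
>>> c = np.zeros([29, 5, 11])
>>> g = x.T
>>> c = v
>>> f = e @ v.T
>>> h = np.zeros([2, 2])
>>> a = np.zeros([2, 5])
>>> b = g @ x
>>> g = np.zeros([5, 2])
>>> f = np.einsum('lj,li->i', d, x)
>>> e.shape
(13, 13)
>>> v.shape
(2, 13)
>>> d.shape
(5, 13)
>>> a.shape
(2, 5)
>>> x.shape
(5, 2)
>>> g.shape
(5, 2)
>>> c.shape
(2, 13)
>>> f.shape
(2,)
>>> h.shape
(2, 2)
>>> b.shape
(2, 2)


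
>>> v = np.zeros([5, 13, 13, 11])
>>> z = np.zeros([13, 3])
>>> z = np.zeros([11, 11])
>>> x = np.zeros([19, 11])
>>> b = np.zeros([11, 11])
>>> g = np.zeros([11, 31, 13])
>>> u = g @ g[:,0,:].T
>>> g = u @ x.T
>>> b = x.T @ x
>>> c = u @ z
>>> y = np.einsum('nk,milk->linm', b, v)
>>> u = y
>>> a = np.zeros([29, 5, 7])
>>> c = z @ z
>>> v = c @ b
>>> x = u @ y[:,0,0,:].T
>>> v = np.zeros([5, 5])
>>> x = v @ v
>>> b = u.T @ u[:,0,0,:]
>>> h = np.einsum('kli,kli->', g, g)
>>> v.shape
(5, 5)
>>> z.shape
(11, 11)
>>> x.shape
(5, 5)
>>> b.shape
(5, 11, 13, 5)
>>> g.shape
(11, 31, 19)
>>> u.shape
(13, 13, 11, 5)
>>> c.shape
(11, 11)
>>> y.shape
(13, 13, 11, 5)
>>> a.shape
(29, 5, 7)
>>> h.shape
()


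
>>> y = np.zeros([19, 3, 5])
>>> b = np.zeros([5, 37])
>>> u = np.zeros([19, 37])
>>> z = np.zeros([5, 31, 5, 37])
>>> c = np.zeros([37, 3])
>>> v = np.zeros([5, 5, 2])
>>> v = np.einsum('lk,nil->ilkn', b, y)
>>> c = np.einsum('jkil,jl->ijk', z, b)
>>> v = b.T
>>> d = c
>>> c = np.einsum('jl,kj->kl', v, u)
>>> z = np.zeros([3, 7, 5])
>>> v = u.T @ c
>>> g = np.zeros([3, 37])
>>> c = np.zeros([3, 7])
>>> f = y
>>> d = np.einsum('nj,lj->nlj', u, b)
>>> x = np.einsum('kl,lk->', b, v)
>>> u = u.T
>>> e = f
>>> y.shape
(19, 3, 5)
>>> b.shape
(5, 37)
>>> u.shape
(37, 19)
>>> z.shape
(3, 7, 5)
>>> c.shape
(3, 7)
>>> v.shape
(37, 5)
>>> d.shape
(19, 5, 37)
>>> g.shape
(3, 37)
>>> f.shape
(19, 3, 5)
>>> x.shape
()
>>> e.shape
(19, 3, 5)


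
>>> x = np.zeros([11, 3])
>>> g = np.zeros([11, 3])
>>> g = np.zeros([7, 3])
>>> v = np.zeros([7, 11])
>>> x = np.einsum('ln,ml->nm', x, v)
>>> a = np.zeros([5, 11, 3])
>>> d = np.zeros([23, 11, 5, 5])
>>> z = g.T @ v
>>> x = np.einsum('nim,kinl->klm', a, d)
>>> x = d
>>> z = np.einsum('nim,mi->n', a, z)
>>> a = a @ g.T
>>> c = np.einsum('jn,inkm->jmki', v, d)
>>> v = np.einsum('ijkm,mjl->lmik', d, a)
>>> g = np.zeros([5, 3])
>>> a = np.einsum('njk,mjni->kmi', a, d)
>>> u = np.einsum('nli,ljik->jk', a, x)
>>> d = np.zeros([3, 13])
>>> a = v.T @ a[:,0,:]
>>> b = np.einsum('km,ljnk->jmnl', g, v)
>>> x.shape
(23, 11, 5, 5)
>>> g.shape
(5, 3)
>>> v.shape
(7, 5, 23, 5)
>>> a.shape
(5, 23, 5, 5)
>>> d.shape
(3, 13)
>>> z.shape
(5,)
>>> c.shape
(7, 5, 5, 23)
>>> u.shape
(11, 5)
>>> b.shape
(5, 3, 23, 7)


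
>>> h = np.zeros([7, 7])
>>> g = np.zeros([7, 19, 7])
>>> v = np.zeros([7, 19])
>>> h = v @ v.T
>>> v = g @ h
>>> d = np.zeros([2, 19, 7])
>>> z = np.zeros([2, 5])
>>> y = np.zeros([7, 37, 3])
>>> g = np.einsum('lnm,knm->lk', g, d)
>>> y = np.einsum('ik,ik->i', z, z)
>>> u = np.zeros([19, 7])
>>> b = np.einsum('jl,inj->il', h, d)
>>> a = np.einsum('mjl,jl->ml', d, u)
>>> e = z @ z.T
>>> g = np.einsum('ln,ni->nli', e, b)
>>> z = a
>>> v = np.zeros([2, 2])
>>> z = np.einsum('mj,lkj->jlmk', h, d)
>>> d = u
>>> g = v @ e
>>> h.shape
(7, 7)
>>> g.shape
(2, 2)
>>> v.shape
(2, 2)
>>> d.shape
(19, 7)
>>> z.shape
(7, 2, 7, 19)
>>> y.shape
(2,)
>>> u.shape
(19, 7)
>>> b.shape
(2, 7)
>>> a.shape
(2, 7)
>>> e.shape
(2, 2)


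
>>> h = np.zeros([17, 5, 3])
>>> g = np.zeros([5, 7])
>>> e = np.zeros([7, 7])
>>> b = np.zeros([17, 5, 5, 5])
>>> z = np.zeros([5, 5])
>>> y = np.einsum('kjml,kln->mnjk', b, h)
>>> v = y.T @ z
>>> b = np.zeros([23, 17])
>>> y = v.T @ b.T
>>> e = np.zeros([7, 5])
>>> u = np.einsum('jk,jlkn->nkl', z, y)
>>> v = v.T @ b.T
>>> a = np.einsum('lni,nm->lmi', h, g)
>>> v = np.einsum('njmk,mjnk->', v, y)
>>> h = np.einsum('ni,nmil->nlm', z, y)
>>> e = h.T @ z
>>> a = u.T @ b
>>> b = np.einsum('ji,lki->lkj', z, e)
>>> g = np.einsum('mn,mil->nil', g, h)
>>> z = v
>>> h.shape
(5, 23, 3)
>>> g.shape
(7, 23, 3)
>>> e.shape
(3, 23, 5)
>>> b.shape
(3, 23, 5)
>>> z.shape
()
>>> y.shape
(5, 3, 5, 23)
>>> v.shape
()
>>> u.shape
(23, 5, 3)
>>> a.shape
(3, 5, 17)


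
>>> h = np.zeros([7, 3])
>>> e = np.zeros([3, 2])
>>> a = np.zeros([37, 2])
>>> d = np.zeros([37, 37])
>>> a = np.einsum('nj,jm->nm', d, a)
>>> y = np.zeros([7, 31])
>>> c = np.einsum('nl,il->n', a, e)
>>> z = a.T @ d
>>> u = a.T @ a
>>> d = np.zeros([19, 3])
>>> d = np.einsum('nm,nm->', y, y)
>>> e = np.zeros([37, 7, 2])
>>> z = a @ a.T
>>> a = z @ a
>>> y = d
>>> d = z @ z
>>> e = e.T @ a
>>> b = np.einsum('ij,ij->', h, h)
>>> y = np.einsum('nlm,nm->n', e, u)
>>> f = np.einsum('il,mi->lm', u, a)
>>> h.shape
(7, 3)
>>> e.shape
(2, 7, 2)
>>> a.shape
(37, 2)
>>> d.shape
(37, 37)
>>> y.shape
(2,)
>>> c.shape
(37,)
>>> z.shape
(37, 37)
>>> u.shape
(2, 2)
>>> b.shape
()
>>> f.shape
(2, 37)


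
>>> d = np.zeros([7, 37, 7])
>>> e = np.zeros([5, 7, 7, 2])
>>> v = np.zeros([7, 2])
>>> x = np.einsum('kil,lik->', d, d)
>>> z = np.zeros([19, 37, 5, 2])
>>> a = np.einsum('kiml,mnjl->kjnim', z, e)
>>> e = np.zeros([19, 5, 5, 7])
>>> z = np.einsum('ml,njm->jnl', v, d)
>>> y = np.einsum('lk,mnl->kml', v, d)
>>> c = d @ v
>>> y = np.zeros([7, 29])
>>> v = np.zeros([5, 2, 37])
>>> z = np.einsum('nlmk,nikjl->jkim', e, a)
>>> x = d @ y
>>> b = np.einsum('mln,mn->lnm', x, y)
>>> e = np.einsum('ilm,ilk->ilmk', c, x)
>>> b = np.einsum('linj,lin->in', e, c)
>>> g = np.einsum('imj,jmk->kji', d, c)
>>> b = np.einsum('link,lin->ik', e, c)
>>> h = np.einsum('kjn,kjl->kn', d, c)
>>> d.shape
(7, 37, 7)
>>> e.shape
(7, 37, 2, 29)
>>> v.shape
(5, 2, 37)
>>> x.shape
(7, 37, 29)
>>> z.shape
(37, 7, 7, 5)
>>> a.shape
(19, 7, 7, 37, 5)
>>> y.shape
(7, 29)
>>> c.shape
(7, 37, 2)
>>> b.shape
(37, 29)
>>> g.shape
(2, 7, 7)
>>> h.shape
(7, 7)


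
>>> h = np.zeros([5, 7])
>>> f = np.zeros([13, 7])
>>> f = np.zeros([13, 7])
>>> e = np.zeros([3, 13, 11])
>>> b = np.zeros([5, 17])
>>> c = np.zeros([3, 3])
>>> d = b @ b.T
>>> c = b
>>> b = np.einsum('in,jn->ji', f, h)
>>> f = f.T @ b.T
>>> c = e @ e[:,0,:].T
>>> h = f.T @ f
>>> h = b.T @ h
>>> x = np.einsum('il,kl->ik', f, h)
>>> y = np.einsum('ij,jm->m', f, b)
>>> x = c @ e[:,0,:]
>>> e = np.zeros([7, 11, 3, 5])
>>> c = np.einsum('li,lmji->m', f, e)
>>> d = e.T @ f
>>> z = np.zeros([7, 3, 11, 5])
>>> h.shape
(13, 5)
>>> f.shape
(7, 5)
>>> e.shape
(7, 11, 3, 5)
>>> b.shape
(5, 13)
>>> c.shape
(11,)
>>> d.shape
(5, 3, 11, 5)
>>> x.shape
(3, 13, 11)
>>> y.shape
(13,)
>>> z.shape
(7, 3, 11, 5)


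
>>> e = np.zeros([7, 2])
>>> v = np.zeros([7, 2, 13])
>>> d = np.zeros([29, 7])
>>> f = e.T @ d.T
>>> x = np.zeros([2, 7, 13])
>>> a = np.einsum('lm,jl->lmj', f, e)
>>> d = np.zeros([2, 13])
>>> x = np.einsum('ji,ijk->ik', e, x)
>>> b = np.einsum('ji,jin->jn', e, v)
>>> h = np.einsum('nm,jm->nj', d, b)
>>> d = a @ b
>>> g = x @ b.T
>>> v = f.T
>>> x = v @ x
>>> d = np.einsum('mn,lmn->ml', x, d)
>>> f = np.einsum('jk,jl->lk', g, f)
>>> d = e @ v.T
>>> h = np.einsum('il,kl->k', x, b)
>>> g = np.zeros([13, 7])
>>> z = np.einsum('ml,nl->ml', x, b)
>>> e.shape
(7, 2)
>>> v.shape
(29, 2)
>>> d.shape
(7, 29)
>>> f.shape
(29, 7)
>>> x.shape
(29, 13)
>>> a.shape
(2, 29, 7)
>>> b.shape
(7, 13)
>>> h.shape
(7,)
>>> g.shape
(13, 7)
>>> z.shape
(29, 13)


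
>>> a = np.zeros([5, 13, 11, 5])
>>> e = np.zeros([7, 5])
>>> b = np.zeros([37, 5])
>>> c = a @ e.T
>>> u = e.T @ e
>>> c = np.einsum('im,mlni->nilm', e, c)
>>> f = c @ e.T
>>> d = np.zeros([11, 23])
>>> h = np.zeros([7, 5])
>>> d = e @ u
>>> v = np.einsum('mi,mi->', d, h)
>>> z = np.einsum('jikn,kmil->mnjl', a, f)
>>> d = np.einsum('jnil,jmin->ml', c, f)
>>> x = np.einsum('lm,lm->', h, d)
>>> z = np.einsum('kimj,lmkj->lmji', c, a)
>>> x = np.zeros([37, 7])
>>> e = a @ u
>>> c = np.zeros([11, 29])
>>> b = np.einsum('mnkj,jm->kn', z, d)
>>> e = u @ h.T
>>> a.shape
(5, 13, 11, 5)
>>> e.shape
(5, 7)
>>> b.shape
(5, 13)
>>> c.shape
(11, 29)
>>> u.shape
(5, 5)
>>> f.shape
(11, 7, 13, 7)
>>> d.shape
(7, 5)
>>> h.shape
(7, 5)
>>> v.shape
()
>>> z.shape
(5, 13, 5, 7)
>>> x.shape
(37, 7)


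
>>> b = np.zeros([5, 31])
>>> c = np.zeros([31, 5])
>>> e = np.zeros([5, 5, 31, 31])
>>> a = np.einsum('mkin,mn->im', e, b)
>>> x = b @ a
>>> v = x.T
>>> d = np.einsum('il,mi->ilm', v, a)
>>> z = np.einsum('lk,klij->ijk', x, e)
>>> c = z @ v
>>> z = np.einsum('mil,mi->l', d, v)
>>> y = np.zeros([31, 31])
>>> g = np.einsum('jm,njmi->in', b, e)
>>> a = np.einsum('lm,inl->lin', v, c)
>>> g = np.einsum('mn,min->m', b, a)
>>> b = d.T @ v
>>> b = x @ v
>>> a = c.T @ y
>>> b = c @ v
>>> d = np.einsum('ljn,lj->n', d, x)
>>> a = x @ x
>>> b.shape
(31, 31, 5)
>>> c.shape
(31, 31, 5)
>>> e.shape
(5, 5, 31, 31)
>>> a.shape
(5, 5)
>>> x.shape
(5, 5)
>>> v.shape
(5, 5)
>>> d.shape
(31,)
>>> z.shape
(31,)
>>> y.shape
(31, 31)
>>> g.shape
(5,)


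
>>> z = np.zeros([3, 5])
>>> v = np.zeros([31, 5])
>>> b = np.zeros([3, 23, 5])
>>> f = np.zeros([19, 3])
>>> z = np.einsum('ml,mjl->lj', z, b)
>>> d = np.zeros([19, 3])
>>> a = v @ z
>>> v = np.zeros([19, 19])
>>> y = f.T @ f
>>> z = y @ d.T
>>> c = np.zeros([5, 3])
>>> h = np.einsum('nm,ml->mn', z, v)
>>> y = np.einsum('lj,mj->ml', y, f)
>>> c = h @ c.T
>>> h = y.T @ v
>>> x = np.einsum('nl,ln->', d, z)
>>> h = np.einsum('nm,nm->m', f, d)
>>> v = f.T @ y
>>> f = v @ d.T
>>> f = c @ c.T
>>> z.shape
(3, 19)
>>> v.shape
(3, 3)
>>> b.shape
(3, 23, 5)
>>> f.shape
(19, 19)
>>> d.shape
(19, 3)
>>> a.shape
(31, 23)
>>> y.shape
(19, 3)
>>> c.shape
(19, 5)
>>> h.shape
(3,)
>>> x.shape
()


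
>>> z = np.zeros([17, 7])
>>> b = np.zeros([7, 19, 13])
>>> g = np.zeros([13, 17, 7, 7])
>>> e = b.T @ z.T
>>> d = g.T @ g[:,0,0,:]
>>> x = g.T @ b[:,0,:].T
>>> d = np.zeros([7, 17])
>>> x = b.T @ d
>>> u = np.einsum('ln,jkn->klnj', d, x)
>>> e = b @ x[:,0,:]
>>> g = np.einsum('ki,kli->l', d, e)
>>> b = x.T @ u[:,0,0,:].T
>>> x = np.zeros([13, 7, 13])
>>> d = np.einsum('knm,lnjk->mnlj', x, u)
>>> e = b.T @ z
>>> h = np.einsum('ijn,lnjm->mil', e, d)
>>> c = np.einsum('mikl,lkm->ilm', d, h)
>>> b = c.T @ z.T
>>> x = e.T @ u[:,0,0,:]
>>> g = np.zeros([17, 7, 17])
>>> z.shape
(17, 7)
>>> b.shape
(13, 17, 17)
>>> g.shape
(17, 7, 17)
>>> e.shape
(19, 19, 7)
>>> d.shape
(13, 7, 19, 17)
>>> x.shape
(7, 19, 13)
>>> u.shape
(19, 7, 17, 13)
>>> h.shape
(17, 19, 13)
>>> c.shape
(7, 17, 13)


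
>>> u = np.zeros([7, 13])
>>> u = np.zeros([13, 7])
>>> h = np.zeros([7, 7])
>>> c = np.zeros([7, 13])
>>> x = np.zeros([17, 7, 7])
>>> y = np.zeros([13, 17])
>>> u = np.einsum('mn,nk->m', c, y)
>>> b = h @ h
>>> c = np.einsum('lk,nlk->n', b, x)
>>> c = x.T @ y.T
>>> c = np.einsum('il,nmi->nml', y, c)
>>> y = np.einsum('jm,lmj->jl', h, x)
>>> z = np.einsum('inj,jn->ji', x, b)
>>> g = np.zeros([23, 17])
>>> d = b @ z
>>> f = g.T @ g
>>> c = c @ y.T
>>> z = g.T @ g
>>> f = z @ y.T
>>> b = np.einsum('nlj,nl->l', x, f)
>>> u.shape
(7,)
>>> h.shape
(7, 7)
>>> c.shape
(7, 7, 7)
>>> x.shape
(17, 7, 7)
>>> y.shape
(7, 17)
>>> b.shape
(7,)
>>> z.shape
(17, 17)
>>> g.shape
(23, 17)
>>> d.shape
(7, 17)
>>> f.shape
(17, 7)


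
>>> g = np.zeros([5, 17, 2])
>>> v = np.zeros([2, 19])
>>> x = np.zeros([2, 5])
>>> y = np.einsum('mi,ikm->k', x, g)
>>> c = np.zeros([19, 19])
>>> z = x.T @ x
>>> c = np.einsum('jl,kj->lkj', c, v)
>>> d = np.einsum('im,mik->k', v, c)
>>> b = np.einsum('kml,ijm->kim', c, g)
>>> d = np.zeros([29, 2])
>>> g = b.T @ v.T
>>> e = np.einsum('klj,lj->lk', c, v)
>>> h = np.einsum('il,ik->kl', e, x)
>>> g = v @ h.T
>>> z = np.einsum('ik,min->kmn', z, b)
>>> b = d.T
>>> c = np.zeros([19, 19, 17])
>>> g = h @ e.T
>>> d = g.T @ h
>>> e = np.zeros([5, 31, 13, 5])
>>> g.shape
(5, 2)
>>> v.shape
(2, 19)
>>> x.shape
(2, 5)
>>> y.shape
(17,)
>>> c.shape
(19, 19, 17)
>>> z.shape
(5, 19, 2)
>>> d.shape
(2, 19)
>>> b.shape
(2, 29)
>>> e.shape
(5, 31, 13, 5)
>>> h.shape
(5, 19)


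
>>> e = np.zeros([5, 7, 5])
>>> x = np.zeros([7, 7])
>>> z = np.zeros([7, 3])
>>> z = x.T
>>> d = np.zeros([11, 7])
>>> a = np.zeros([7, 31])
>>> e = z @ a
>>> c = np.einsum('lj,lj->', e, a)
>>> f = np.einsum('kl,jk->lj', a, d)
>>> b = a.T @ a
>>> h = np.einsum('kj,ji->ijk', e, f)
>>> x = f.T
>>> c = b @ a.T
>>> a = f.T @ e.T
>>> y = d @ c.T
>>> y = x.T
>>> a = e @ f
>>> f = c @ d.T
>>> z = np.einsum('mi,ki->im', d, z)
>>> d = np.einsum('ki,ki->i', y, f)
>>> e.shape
(7, 31)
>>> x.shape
(11, 31)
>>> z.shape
(7, 11)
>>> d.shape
(11,)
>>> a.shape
(7, 11)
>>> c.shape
(31, 7)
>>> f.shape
(31, 11)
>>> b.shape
(31, 31)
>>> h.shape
(11, 31, 7)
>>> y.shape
(31, 11)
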